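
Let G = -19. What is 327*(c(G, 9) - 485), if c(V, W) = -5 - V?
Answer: -154017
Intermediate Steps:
327*(c(G, 9) - 485) = 327*((-5 - 1*(-19)) - 485) = 327*((-5 + 19) - 485) = 327*(14 - 485) = 327*(-471) = -154017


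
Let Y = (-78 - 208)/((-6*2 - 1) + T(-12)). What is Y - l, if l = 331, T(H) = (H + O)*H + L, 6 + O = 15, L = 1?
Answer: -4115/12 ≈ -342.92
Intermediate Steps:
O = 9 (O = -6 + 15 = 9)
T(H) = 1 + H*(9 + H) (T(H) = (H + 9)*H + 1 = (9 + H)*H + 1 = H*(9 + H) + 1 = 1 + H*(9 + H))
Y = -143/12 (Y = (-78 - 208)/((-6*2 - 1) + (1 + (-12)² + 9*(-12))) = -286/((-12 - 1) + (1 + 144 - 108)) = -286/(-13 + 37) = -286/24 = -286*1/24 = -143/12 ≈ -11.917)
Y - l = -143/12 - 1*331 = -143/12 - 331 = -4115/12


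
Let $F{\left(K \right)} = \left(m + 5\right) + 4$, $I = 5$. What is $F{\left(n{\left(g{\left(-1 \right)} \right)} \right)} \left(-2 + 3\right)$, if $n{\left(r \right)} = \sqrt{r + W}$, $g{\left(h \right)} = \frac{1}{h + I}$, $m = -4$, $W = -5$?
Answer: $5$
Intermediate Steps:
$g{\left(h \right)} = \frac{1}{5 + h}$ ($g{\left(h \right)} = \frac{1}{h + 5} = \frac{1}{5 + h}$)
$n{\left(r \right)} = \sqrt{-5 + r}$ ($n{\left(r \right)} = \sqrt{r - 5} = \sqrt{-5 + r}$)
$F{\left(K \right)} = 5$ ($F{\left(K \right)} = \left(-4 + 5\right) + 4 = 1 + 4 = 5$)
$F{\left(n{\left(g{\left(-1 \right)} \right)} \right)} \left(-2 + 3\right) = 5 \left(-2 + 3\right) = 5 \cdot 1 = 5$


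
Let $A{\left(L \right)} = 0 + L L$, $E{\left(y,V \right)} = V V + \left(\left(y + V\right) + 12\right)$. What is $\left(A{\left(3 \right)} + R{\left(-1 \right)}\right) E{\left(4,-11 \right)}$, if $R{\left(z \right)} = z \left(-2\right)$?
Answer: $1386$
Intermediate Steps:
$E{\left(y,V \right)} = 12 + V + y + V^{2}$ ($E{\left(y,V \right)} = V^{2} + \left(\left(V + y\right) + 12\right) = V^{2} + \left(12 + V + y\right) = 12 + V + y + V^{2}$)
$A{\left(L \right)} = L^{2}$ ($A{\left(L \right)} = 0 + L^{2} = L^{2}$)
$R{\left(z \right)} = - 2 z$
$\left(A{\left(3 \right)} + R{\left(-1 \right)}\right) E{\left(4,-11 \right)} = \left(3^{2} - -2\right) \left(12 - 11 + 4 + \left(-11\right)^{2}\right) = \left(9 + 2\right) \left(12 - 11 + 4 + 121\right) = 11 \cdot 126 = 1386$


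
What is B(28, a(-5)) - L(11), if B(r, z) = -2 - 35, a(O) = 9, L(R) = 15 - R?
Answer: -41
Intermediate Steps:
B(r, z) = -37
B(28, a(-5)) - L(11) = -37 - (15 - 1*11) = -37 - (15 - 11) = -37 - 1*4 = -37 - 4 = -41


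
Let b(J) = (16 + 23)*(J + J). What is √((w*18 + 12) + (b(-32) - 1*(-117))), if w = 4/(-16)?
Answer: 3*I*√1054/2 ≈ 48.698*I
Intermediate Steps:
w = -¼ (w = 4*(-1/16) = -¼ ≈ -0.25000)
b(J) = 78*J (b(J) = 39*(2*J) = 78*J)
√((w*18 + 12) + (b(-32) - 1*(-117))) = √((-¼*18 + 12) + (78*(-32) - 1*(-117))) = √((-9/2 + 12) + (-2496 + 117)) = √(15/2 - 2379) = √(-4743/2) = 3*I*√1054/2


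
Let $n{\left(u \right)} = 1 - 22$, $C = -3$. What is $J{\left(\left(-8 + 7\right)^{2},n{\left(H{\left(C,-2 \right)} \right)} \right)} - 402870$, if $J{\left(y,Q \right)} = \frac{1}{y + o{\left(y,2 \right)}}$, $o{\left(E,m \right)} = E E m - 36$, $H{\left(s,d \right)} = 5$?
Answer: $- \frac{13294711}{33} \approx -4.0287 \cdot 10^{5}$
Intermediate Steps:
$n{\left(u \right)} = -21$
$o{\left(E,m \right)} = -36 + m E^{2}$ ($o{\left(E,m \right)} = E^{2} m - 36 = m E^{2} - 36 = -36 + m E^{2}$)
$J{\left(y,Q \right)} = \frac{1}{-36 + y + 2 y^{2}}$ ($J{\left(y,Q \right)} = \frac{1}{y + \left(-36 + 2 y^{2}\right)} = \frac{1}{-36 + y + 2 y^{2}}$)
$J{\left(\left(-8 + 7\right)^{2},n{\left(H{\left(C,-2 \right)} \right)} \right)} - 402870 = \frac{1}{-36 + \left(-8 + 7\right)^{2} + 2 \left(\left(-8 + 7\right)^{2}\right)^{2}} - 402870 = \frac{1}{-36 + \left(-1\right)^{2} + 2 \left(\left(-1\right)^{2}\right)^{2}} - 402870 = \frac{1}{-36 + 1 + 2 \cdot 1^{2}} - 402870 = \frac{1}{-36 + 1 + 2 \cdot 1} - 402870 = \frac{1}{-36 + 1 + 2} - 402870 = \frac{1}{-33} - 402870 = - \frac{1}{33} - 402870 = - \frac{13294711}{33}$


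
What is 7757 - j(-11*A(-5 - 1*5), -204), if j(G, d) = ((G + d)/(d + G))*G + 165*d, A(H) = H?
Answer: 41307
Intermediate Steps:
j(G, d) = G + 165*d (j(G, d) = ((G + d)/(G + d))*G + 165*d = 1*G + 165*d = G + 165*d)
7757 - j(-11*A(-5 - 1*5), -204) = 7757 - (-11*(-5 - 1*5) + 165*(-204)) = 7757 - (-11*(-5 - 5) - 33660) = 7757 - (-11*(-10) - 33660) = 7757 - (110 - 33660) = 7757 - 1*(-33550) = 7757 + 33550 = 41307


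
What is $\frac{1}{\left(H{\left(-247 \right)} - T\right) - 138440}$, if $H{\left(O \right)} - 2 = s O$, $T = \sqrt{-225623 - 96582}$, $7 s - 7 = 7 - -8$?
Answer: $- \frac{1364300}{189933207609} + \frac{49 i \sqrt{322205}}{949666038045} \approx -7.1831 \cdot 10^{-6} + 2.9288 \cdot 10^{-8} i$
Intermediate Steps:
$s = \frac{22}{7}$ ($s = 1 + \frac{7 - -8}{7} = 1 + \frac{7 + 8}{7} = 1 + \frac{1}{7} \cdot 15 = 1 + \frac{15}{7} = \frac{22}{7} \approx 3.1429$)
$T = i \sqrt{322205}$ ($T = \sqrt{-322205} = i \sqrt{322205} \approx 567.63 i$)
$H{\left(O \right)} = 2 + \frac{22 O}{7}$
$\frac{1}{\left(H{\left(-247 \right)} - T\right) - 138440} = \frac{1}{\left(\left(2 + \frac{22}{7} \left(-247\right)\right) - i \sqrt{322205}\right) - 138440} = \frac{1}{\left(\left(2 - \frac{5434}{7}\right) - i \sqrt{322205}\right) - 138440} = \frac{1}{\left(- \frac{5420}{7} - i \sqrt{322205}\right) - 138440} = \frac{1}{- \frac{974500}{7} - i \sqrt{322205}}$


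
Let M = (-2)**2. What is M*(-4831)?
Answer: -19324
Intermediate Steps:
M = 4
M*(-4831) = 4*(-4831) = -19324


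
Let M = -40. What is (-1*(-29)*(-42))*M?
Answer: 48720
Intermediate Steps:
(-1*(-29)*(-42))*M = (-1*(-29)*(-42))*(-40) = (29*(-42))*(-40) = -1218*(-40) = 48720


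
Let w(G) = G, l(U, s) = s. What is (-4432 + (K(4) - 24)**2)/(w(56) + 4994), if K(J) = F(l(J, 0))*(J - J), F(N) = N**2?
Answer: -1928/2525 ≈ -0.76356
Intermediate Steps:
K(J) = 0 (K(J) = 0**2*(J - J) = 0*0 = 0)
(-4432 + (K(4) - 24)**2)/(w(56) + 4994) = (-4432 + (0 - 24)**2)/(56 + 4994) = (-4432 + (-24)**2)/5050 = (-4432 + 576)*(1/5050) = -3856*1/5050 = -1928/2525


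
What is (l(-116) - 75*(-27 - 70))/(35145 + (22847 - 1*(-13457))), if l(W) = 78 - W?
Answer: 1067/10207 ≈ 0.10454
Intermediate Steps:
(l(-116) - 75*(-27 - 70))/(35145 + (22847 - 1*(-13457))) = ((78 - 1*(-116)) - 75*(-27 - 70))/(35145 + (22847 - 1*(-13457))) = ((78 + 116) - 75*(-97))/(35145 + (22847 + 13457)) = (194 + 7275)/(35145 + 36304) = 7469/71449 = 7469*(1/71449) = 1067/10207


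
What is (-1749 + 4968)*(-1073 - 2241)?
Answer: -10667766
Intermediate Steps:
(-1749 + 4968)*(-1073 - 2241) = 3219*(-3314) = -10667766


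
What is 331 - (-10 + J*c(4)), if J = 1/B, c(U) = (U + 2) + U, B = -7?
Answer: 2397/7 ≈ 342.43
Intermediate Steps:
c(U) = 2 + 2*U (c(U) = (2 + U) + U = 2 + 2*U)
J = -⅐ (J = 1/(-7) = -⅐ ≈ -0.14286)
331 - (-10 + J*c(4)) = 331 - (-10 - (2 + 2*4)/7) = 331 - (-10 - (2 + 8)/7) = 331 - (-10 - ⅐*10) = 331 - (-10 - 10/7) = 331 - 1*(-80/7) = 331 + 80/7 = 2397/7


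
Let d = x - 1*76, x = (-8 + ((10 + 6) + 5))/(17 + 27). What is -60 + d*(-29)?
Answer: 93959/44 ≈ 2135.4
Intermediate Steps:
x = 13/44 (x = (-8 + (16 + 5))/44 = (-8 + 21)*(1/44) = 13*(1/44) = 13/44 ≈ 0.29545)
d = -3331/44 (d = 13/44 - 1*76 = 13/44 - 76 = -3331/44 ≈ -75.705)
-60 + d*(-29) = -60 - 3331/44*(-29) = -60 + 96599/44 = 93959/44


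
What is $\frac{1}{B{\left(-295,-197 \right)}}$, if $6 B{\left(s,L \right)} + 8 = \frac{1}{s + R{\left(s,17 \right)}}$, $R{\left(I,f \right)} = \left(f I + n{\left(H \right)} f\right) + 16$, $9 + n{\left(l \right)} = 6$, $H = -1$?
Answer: $- \frac{32070}{42761} \approx -0.74998$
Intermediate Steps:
$n{\left(l \right)} = -3$ ($n{\left(l \right)} = -9 + 6 = -3$)
$R{\left(I,f \right)} = 16 - 3 f + I f$ ($R{\left(I,f \right)} = \left(f I - 3 f\right) + 16 = \left(I f - 3 f\right) + 16 = \left(- 3 f + I f\right) + 16 = 16 - 3 f + I f$)
$B{\left(s,L \right)} = - \frac{4}{3} + \frac{1}{6 \left(-35 + 18 s\right)}$ ($B{\left(s,L \right)} = - \frac{4}{3} + \frac{1}{6 \left(s + \left(16 - 51 + s 17\right)\right)} = - \frac{4}{3} + \frac{1}{6 \left(s + \left(16 - 51 + 17 s\right)\right)} = - \frac{4}{3} + \frac{1}{6 \left(s + \left(-35 + 17 s\right)\right)} = - \frac{4}{3} + \frac{1}{6 \left(-35 + 18 s\right)}$)
$\frac{1}{B{\left(-295,-197 \right)}} = \frac{1}{\frac{1}{6} \frac{1}{-35 + 18 \left(-295\right)} \left(281 - -42480\right)} = \frac{1}{\frac{1}{6} \frac{1}{-35 - 5310} \left(281 + 42480\right)} = \frac{1}{\frac{1}{6} \frac{1}{-5345} \cdot 42761} = \frac{1}{\frac{1}{6} \left(- \frac{1}{5345}\right) 42761} = \frac{1}{- \frac{42761}{32070}} = - \frac{32070}{42761}$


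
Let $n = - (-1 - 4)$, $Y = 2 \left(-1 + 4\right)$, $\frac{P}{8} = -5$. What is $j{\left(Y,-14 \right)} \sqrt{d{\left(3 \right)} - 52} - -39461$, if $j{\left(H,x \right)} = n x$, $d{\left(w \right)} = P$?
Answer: $39461 - 140 i \sqrt{23} \approx 39461.0 - 671.42 i$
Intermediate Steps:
$P = -40$ ($P = 8 \left(-5\right) = -40$)
$Y = 6$ ($Y = 2 \cdot 3 = 6$)
$d{\left(w \right)} = -40$
$n = 5$ ($n = \left(-1\right) \left(-5\right) = 5$)
$j{\left(H,x \right)} = 5 x$
$j{\left(Y,-14 \right)} \sqrt{d{\left(3 \right)} - 52} - -39461 = 5 \left(-14\right) \sqrt{-40 - 52} - -39461 = - 70 \sqrt{-92} + 39461 = - 70 \cdot 2 i \sqrt{23} + 39461 = - 140 i \sqrt{23} + 39461 = 39461 - 140 i \sqrt{23}$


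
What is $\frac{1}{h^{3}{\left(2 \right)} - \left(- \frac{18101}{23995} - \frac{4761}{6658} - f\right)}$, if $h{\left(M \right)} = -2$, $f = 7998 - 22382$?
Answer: $- \frac{159758710}{2299012597667} \approx -6.949 \cdot 10^{-5}$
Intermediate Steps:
$f = -14384$ ($f = 7998 - 22382 = -14384$)
$\frac{1}{h^{3}{\left(2 \right)} - \left(- \frac{18101}{23995} - \frac{4761}{6658} - f\right)} = \frac{1}{\left(-2\right)^{3} - \left(14384 - \frac{18101}{23995} - \frac{4761}{6658}\right)} = \frac{1}{-8 - \left(14384 - \frac{18101}{23995} - \frac{4761}{6658}\right)} = \frac{1}{-8 - \frac{2297734527987}{159758710}} = \frac{1}{- \frac{2299012597667}{159758710}} = - \frac{159758710}{2299012597667}$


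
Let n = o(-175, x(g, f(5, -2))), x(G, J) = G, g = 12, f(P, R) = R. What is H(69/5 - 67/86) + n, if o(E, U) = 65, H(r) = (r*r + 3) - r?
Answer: 41514431/184900 ≈ 224.52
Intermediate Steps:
H(r) = 3 + r**2 - r (H(r) = (r**2 + 3) - r = (3 + r**2) - r = 3 + r**2 - r)
n = 65
H(69/5 - 67/86) + n = (3 + (69/5 - 67/86)**2 - (69/5 - 67/86)) + 65 = (3 + (5599/430)**2 - 1*5599/430) + 65 = (3 + 31348801/184900 - 5599/430) + 65 = 29495931/184900 + 65 = 41514431/184900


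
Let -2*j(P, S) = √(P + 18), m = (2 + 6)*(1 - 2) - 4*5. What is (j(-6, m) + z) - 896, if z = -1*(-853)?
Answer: -43 - √3 ≈ -44.732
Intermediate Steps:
z = 853
m = -28 (m = 8*(-1) - 20 = -8 - 20 = -28)
j(P, S) = -√(18 + P)/2 (j(P, S) = -√(P + 18)/2 = -√(18 + P)/2)
(j(-6, m) + z) - 896 = (-√(18 - 6)/2 + 853) - 896 = (-√3 + 853) - 896 = (853 - √3) - 896 = -43 - √3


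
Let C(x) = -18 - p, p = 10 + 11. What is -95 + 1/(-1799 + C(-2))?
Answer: -174611/1838 ≈ -95.000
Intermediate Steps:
p = 21
C(x) = -39 (C(x) = -18 - 1*21 = -18 - 21 = -39)
-95 + 1/(-1799 + C(-2)) = -95 + 1/(-1799 - 39) = -95 + 1/(-1838) = -95 - 1/1838 = -174611/1838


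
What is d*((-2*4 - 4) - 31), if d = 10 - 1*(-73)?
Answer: -3569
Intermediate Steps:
d = 83 (d = 10 + 73 = 83)
d*((-2*4 - 4) - 31) = 83*((-2*4 - 4) - 31) = 83*((-8 - 4) - 31) = 83*(-12 - 31) = 83*(-43) = -3569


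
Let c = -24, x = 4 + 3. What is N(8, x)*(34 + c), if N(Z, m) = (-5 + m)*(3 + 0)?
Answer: 60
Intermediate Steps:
x = 7
N(Z, m) = -15 + 3*m (N(Z, m) = (-5 + m)*3 = -15 + 3*m)
N(8, x)*(34 + c) = (-15 + 3*7)*(34 - 24) = (-15 + 21)*10 = 6*10 = 60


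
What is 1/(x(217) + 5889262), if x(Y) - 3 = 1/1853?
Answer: 1853/10912808046 ≈ 1.6980e-7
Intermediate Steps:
x(Y) = 5560/1853 (x(Y) = 3 + 1/1853 = 5560/1853)
1/(x(217) + 5889262) = 1/(5560/1853 + 5889262) = 1/(10912808046/1853) = 1853/10912808046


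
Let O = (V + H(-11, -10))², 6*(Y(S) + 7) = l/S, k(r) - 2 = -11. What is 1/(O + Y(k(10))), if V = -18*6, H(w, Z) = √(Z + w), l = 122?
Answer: 27*I/(5832*√21 + 314111*I) ≈ 8.5339e-5 + 7.2609e-6*I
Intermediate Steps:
k(r) = -9 (k(r) = 2 - 11 = -9)
V = -108
Y(S) = -7 + 61/(3*S) (Y(S) = -7 + (122/S)/6 = -7 + 61/(3*S))
O = (-108 + I*√21)² (O = (-108 + √(-10 - 11))² = (-108 + √(-21))² = (-108 + I*√21)² ≈ 11643.0 - 989.84*I)
1/(O + Y(k(10))) = 1/((108 - I*√21)² + (-7 + (61/3)/(-9))) = 1/((108 - I*√21)² + (-7 + (61/3)*(-⅑))) = 1/((108 - I*√21)² + (-7 - 61/27)) = 1/((108 - I*√21)² - 250/27) = 1/(-250/27 + (108 - I*√21)²)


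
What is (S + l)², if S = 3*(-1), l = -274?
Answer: 76729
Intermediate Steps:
S = -3
(S + l)² = (-3 - 274)² = (-277)² = 76729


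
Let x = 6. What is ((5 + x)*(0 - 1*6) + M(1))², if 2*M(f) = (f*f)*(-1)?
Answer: 17689/4 ≈ 4422.3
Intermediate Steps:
M(f) = -f²/2 (M(f) = ((f*f)*(-1))/2 = (f²*(-1))/2 = (-f²)/2 = -f²/2)
((5 + x)*(0 - 1*6) + M(1))² = ((5 + 6)*(0 - 1*6) - ½*1²)² = (11*(0 - 6) - ½*1)² = (11*(-6) - ½)² = (-66 - ½)² = (-133/2)² = 17689/4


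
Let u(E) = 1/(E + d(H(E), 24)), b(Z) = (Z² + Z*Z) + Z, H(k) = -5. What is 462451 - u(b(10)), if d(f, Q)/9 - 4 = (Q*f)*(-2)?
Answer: 1112657105/2406 ≈ 4.6245e+5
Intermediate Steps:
d(f, Q) = 36 - 18*Q*f (d(f, Q) = 36 + 9*((Q*f)*(-2)) = 36 + 9*(-2*Q*f) = 36 - 18*Q*f)
b(Z) = Z + 2*Z² (b(Z) = (Z² + Z²) + Z = 2*Z² + Z = Z + 2*Z²)
u(E) = 1/(2196 + E) (u(E) = 1/(E + (36 - 18*24*(-5))) = 1/(E + (36 + 2160)) = 1/(E + 2196) = 1/(2196 + E))
462451 - u(b(10)) = 462451 - 1/(2196 + 10*(1 + 2*10)) = 462451 - 1/(2196 + 10*(1 + 20)) = 462451 - 1/(2196 + 10*21) = 462451 - 1/(2196 + 210) = 462451 - 1/2406 = 1112657105/2406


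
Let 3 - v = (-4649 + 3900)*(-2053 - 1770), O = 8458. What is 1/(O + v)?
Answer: -1/2854966 ≈ -3.5027e-7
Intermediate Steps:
v = -2863424 (v = 3 - (-4649 + 3900)*(-2053 - 1770) = 3 - (-749)*(-3823) = 3 - 1*2863427 = 3 - 2863427 = -2863424)
1/(O + v) = 1/(8458 - 2863424) = 1/(-2854966) = -1/2854966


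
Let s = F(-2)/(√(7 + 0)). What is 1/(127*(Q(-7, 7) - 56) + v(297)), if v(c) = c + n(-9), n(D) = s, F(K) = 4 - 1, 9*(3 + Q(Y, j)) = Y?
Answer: -4136139/30172214134 - 243*√7/30172214134 ≈ -0.00013711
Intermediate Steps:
Q(Y, j) = -3 + Y/9
F(K) = 3
s = 3*√7/7 (s = 3/(√(7 + 0)) = 3/(√7) = 3*(√7/7) = 3*√7/7 ≈ 1.1339)
n(D) = 3*√7/7
v(c) = c + 3*√7/7
1/(127*(Q(-7, 7) - 56) + v(297)) = 1/(127*((-3 + (⅑)*(-7)) - 56) + (297 + 3*√7/7)) = 1/(127*((-3 - 7/9) - 56) + (297 + 3*√7/7)) = 1/(127*(-34/9 - 56) + (297 + 3*√7/7)) = 1/(127*(-538/9) + (297 + 3*√7/7)) = 1/(-68326/9 + (297 + 3*√7/7)) = 1/(-65653/9 + 3*√7/7)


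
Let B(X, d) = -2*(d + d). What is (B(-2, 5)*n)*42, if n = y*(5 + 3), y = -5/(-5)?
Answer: -6720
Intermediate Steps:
y = 1 (y = -5*(-⅕) = 1)
B(X, d) = -4*d
n = 8 (n = 1*(5 + 3) = 1*8 = 8)
(B(-2, 5)*n)*42 = (-4*5*8)*42 = -20*8*42 = -160*42 = -6720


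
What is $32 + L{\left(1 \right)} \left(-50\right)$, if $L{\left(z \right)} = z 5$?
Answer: $-218$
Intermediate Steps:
$L{\left(z \right)} = 5 z$
$32 + L{\left(1 \right)} \left(-50\right) = 32 + 5 \cdot 1 \left(-50\right) = 32 + 5 \left(-50\right) = 32 - 250 = -218$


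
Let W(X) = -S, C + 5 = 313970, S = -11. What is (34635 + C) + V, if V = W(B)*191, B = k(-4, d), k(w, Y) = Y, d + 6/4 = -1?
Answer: 350701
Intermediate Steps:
d = -5/2 (d = -3/2 - 1 = -5/2 ≈ -2.5000)
C = 313965 (C = -5 + 313970 = 313965)
B = -5/2 ≈ -2.5000
W(X) = 11 (W(X) = -1*(-11) = 11)
V = 2101 (V = 11*191 = 2101)
(34635 + C) + V = (34635 + 313965) + 2101 = 348600 + 2101 = 350701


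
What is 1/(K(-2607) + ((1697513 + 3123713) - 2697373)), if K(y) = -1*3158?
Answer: 1/2120695 ≈ 4.7154e-7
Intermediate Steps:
K(y) = -3158
1/(K(-2607) + ((1697513 + 3123713) - 2697373)) = 1/(-3158 + ((1697513 + 3123713) - 2697373)) = 1/(-3158 + (4821226 - 2697373)) = 1/(-3158 + 2123853) = 1/2120695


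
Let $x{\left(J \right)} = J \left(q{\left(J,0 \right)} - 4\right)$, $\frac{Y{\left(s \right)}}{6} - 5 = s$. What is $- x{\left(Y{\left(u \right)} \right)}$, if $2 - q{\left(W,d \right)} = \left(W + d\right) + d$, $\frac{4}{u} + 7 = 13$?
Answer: $1224$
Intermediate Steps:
$u = \frac{2}{3}$ ($u = \frac{4}{-7 + 13} = \frac{4}{6} = 4 \cdot \frac{1}{6} = \frac{2}{3} \approx 0.66667$)
$Y{\left(s \right)} = 30 + 6 s$
$q{\left(W,d \right)} = 2 - W - 2 d$ ($q{\left(W,d \right)} = 2 - \left(\left(W + d\right) + d\right) = 2 - \left(W + 2 d\right) = 2 - W - 2 d$)
$x{\left(J \right)} = J \left(-2 - J\right)$ ($x{\left(J \right)} = J \left(\left(2 - J - 0\right) - 4\right) = J \left(\left(2 - J + 0\right) - 4\right) = J \left(\left(2 - J\right) - 4\right) = J \left(-2 - J\right)$)
$- x{\left(Y{\left(u \right)} \right)} = - \left(-1\right) \left(30 + 6 \cdot \frac{2}{3}\right) \left(2 + \left(30 + 6 \cdot \frac{2}{3}\right)\right) = - \left(-1\right) \left(30 + 4\right) \left(2 + \left(30 + 4\right)\right) = - \left(-1\right) 34 \left(2 + 34\right) = - \left(-1\right) 34 \cdot 36 = \left(-1\right) \left(-1224\right) = 1224$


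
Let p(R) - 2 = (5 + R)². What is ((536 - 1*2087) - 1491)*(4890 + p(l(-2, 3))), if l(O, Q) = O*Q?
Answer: -14884506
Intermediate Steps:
p(R) = 2 + (5 + R)²
((536 - 1*2087) - 1491)*(4890 + p(l(-2, 3))) = ((536 - 1*2087) - 1491)*(4890 + (2 + (5 - 2*3)²)) = ((536 - 2087) - 1491)*(4890 + (2 + (5 - 6)²)) = (-1551 - 1491)*(4890 + (2 + (-1)²)) = -3042*(4890 + (2 + 1)) = -3042*(4890 + 3) = -3042*4893 = -14884506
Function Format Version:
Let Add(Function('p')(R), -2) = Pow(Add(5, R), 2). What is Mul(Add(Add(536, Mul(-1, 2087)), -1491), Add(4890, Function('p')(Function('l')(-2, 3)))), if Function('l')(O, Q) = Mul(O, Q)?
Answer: -14884506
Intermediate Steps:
Function('p')(R) = Add(2, Pow(Add(5, R), 2))
Mul(Add(Add(536, Mul(-1, 2087)), -1491), Add(4890, Function('p')(Function('l')(-2, 3)))) = Mul(Add(Add(536, Mul(-1, 2087)), -1491), Add(4890, Add(2, Pow(Add(5, Mul(-2, 3)), 2)))) = Mul(Add(Add(536, -2087), -1491), Add(4890, Add(2, Pow(Add(5, -6), 2)))) = Mul(Add(-1551, -1491), Add(4890, Add(2, Pow(-1, 2)))) = Mul(-3042, Add(4890, Add(2, 1))) = Mul(-3042, Add(4890, 3)) = Mul(-3042, 4893) = -14884506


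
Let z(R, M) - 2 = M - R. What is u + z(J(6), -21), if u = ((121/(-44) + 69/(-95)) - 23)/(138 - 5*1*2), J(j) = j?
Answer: -1226061/48640 ≈ -25.207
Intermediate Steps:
z(R, M) = 2 + M - R (z(R, M) = 2 + (M - R) = 2 + M - R)
u = -10061/48640 (u = ((121*(-1/44) + 69*(-1/95)) - 23)/(138 - 5*2) = ((-11/4 - 69/95) - 23)/(138 - 10) = (-1321/380 - 23)/128 = -10061/380*1/128 = -10061/48640 ≈ -0.20685)
u + z(J(6), -21) = -10061/48640 + (2 - 21 - 1*6) = -10061/48640 + (2 - 21 - 6) = -10061/48640 - 25 = -1226061/48640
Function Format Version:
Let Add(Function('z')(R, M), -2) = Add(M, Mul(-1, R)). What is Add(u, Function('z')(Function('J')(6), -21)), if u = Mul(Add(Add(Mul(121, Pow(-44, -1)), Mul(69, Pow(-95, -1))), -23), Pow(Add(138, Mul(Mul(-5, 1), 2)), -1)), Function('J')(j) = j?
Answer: Rational(-1226061, 48640) ≈ -25.207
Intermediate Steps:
Function('z')(R, M) = Add(2, M, Mul(-1, R)) (Function('z')(R, M) = Add(2, Add(M, Mul(-1, R))) = Add(2, M, Mul(-1, R)))
u = Rational(-10061, 48640) (u = Mul(Add(Add(Mul(121, Rational(-1, 44)), Mul(69, Rational(-1, 95))), -23), Pow(Add(138, Mul(-5, 2)), -1)) = Mul(Add(Add(Rational(-11, 4), Rational(-69, 95)), -23), Pow(Add(138, -10), -1)) = Mul(Add(Rational(-1321, 380), -23), Pow(128, -1)) = Mul(Rational(-10061, 380), Rational(1, 128)) = Rational(-10061, 48640) ≈ -0.20685)
Add(u, Function('z')(Function('J')(6), -21)) = Add(Rational(-10061, 48640), Add(2, -21, Mul(-1, 6))) = Add(Rational(-10061, 48640), Add(2, -21, -6)) = Add(Rational(-10061, 48640), -25) = Rational(-1226061, 48640)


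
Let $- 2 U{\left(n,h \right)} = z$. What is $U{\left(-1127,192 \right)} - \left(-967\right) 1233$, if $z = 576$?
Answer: $1192023$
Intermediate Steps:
$U{\left(n,h \right)} = -288$ ($U{\left(n,h \right)} = \left(- \frac{1}{2}\right) 576 = -288$)
$U{\left(-1127,192 \right)} - \left(-967\right) 1233 = -288 - \left(-967\right) 1233 = -288 - -1192311 = -288 + 1192311 = 1192023$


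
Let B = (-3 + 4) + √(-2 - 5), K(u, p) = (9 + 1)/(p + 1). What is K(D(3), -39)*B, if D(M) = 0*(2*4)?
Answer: -5/19 - 5*I*√7/19 ≈ -0.26316 - 0.69625*I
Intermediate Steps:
D(M) = 0 (D(M) = 0*8 = 0)
K(u, p) = 10/(1 + p)
B = 1 + I*√7 (B = 1 + √(-7) = 1 + I*√7 ≈ 1.0 + 2.6458*I)
K(D(3), -39)*B = (10/(1 - 39))*(1 + I*√7) = (10/(-38))*(1 + I*√7) = (10*(-1/38))*(1 + I*√7) = -5*(1 + I*√7)/19 = -5/19 - 5*I*√7/19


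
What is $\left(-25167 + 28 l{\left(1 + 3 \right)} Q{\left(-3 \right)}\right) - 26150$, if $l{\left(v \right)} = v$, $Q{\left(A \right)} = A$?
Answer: $-51653$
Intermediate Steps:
$\left(-25167 + 28 l{\left(1 + 3 \right)} Q{\left(-3 \right)}\right) - 26150 = \left(-25167 + 28 \left(1 + 3\right) \left(-3\right)\right) - 26150 = \left(-25167 + 28 \cdot 4 \left(-3\right)\right) - 26150 = \left(-25167 + 112 \left(-3\right)\right) - 26150 = \left(-25167 - 336\right) - 26150 = -25503 - 26150 = -51653$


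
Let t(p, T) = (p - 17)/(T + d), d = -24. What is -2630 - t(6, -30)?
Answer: -142031/54 ≈ -2630.2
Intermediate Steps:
t(p, T) = (-17 + p)/(-24 + T) (t(p, T) = (p - 17)/(T - 24) = (-17 + p)/(-24 + T))
-2630 - t(6, -30) = -2630 - (-17 + 6)/(-24 - 30) = -2630 - (-11)/(-54) = -2630 - (-1)*(-11)/54 = -2630 - 1*11/54 = -2630 - 11/54 = -142031/54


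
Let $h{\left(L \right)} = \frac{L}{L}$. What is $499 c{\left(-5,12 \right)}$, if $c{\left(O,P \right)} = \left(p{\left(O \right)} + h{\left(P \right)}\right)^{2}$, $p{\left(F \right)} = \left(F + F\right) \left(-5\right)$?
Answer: $1297899$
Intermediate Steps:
$p{\left(F \right)} = - 10 F$ ($p{\left(F \right)} = 2 F \left(-5\right) = - 10 F$)
$h{\left(L \right)} = 1$
$c{\left(O,P \right)} = \left(1 - 10 O\right)^{2}$ ($c{\left(O,P \right)} = \left(- 10 O + 1\right)^{2} = \left(1 - 10 O\right)^{2}$)
$499 c{\left(-5,12 \right)} = 499 \left(-1 + 10 \left(-5\right)\right)^{2} = 499 \left(-1 - 50\right)^{2} = 499 \left(-51\right)^{2} = 499 \cdot 2601 = 1297899$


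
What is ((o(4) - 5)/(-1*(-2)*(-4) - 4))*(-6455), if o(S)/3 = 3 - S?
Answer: -12910/3 ≈ -4303.3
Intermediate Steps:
o(S) = 9 - 3*S (o(S) = 3*(3 - S) = 9 - 3*S)
((o(4) - 5)/(-1*(-2)*(-4) - 4))*(-6455) = (((9 - 3*4) - 5)/(-1*(-2)*(-4) - 4))*(-6455) = (((9 - 12) - 5)/(2*(-4) - 4))*(-6455) = ((-3 - 5)/(-8 - 4))*(-6455) = -8/(-12)*(-6455) = -8*(-1/12)*(-6455) = (2/3)*(-6455) = -12910/3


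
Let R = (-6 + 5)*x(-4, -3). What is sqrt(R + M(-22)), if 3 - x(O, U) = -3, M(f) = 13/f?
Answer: I*sqrt(3190)/22 ≈ 2.5673*I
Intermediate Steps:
x(O, U) = 6 (x(O, U) = 3 - 1*(-3) = 3 + 3 = 6)
R = -6 (R = (-6 + 5)*6 = -1*6 = -6)
sqrt(R + M(-22)) = sqrt(-6 + 13/(-22)) = sqrt(-6 + 13*(-1/22)) = sqrt(-6 - 13/22) = sqrt(-145/22) = I*sqrt(3190)/22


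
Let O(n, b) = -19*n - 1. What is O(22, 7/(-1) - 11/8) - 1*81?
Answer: -500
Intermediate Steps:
O(n, b) = -1 - 19*n
O(22, 7/(-1) - 11/8) - 1*81 = (-1 - 19*22) - 1*81 = (-1 - 418) - 81 = -419 - 81 = -500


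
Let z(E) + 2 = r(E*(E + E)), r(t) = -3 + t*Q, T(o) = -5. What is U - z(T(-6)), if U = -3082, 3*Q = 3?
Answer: -3127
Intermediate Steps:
Q = 1 (Q = (⅓)*3 = 1)
r(t) = -3 + t (r(t) = -3 + t*1 = -3 + t)
z(E) = -5 + 2*E² (z(E) = -2 + (-3 + E*(E + E)) = -2 + (-3 + E*(2*E)) = -2 + (-3 + 2*E²) = -5 + 2*E²)
U - z(T(-6)) = -3082 - (-5 + 2*(-5)²) = -3082 - (-5 + 2*25) = -3082 - (-5 + 50) = -3082 - 1*45 = -3082 - 45 = -3127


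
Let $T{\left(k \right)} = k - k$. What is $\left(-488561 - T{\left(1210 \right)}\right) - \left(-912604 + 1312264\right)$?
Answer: $-888221$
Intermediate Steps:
$T{\left(k \right)} = 0$
$\left(-488561 - T{\left(1210 \right)}\right) - \left(-912604 + 1312264\right) = \left(-488561 - 0\right) - \left(-912604 + 1312264\right) = \left(-488561 + 0\right) - 399660 = -488561 - 399660 = -888221$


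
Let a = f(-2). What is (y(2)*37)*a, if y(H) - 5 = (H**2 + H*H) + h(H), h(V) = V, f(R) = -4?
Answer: -2220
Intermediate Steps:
y(H) = 5 + H + 2*H**2 (y(H) = 5 + ((H**2 + H*H) + H) = 5 + ((H**2 + H**2) + H) = 5 + (2*H**2 + H) = 5 + (H + 2*H**2) = 5 + H + 2*H**2)
a = -4
(y(2)*37)*a = ((5 + 2 + 2*2**2)*37)*(-4) = ((5 + 2 + 2*4)*37)*(-4) = ((5 + 2 + 8)*37)*(-4) = (15*37)*(-4) = 555*(-4) = -2220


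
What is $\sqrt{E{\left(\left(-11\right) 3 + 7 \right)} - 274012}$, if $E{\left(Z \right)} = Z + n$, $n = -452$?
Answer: $i \sqrt{274490} \approx 523.92 i$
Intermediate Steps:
$E{\left(Z \right)} = -452 + Z$ ($E{\left(Z \right)} = Z - 452 = -452 + Z$)
$\sqrt{E{\left(\left(-11\right) 3 + 7 \right)} - 274012} = \sqrt{\left(-452 + \left(\left(-11\right) 3 + 7\right)\right) - 274012} = \sqrt{\left(-452 + \left(-33 + 7\right)\right) - 274012} = \sqrt{\left(-452 - 26\right) - 274012} = \sqrt{-478 - 274012} = \sqrt{-274490} = i \sqrt{274490}$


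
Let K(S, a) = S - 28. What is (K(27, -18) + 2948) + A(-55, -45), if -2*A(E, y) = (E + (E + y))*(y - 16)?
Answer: -3561/2 ≈ -1780.5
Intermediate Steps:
K(S, a) = -28 + S
A(E, y) = -(-16 + y)*(y + 2*E)/2 (A(E, y) = -(E + (E + y))*(y - 16)/2 = -(y + 2*E)*(-16 + y)/2 = -(-16 + y)*(y + 2*E)/2)
(K(27, -18) + 2948) + A(-55, -45) = ((-28 + 27) + 2948) + (8*(-45) + 16*(-55) - ½*(-45)² - 1*(-55)*(-45)) = (-1 + 2948) + (-360 - 880 - ½*2025 - 2475) = 2947 + (-360 - 880 - 2025/2 - 2475) = 2947 - 9455/2 = -3561/2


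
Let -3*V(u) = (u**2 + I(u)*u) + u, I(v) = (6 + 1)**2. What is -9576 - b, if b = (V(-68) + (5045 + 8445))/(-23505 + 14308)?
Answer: -88057390/9197 ≈ -9574.6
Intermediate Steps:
I(v) = 49 (I(v) = 7**2 = 49)
V(u) = -50*u/3 - u**2/3 (V(u) = -((u**2 + 49*u) + u)/3 = -(u**2 + 50*u)/3 = -50*u/3 - u**2/3)
b = -13082/9197 (b = (-1/3*(-68)*(50 - 68) + (5045 + 8445))/(-23505 + 14308) = (-1/3*(-68)*(-18) + 13490)/(-9197) = (-408 + 13490)*(-1/9197) = 13082*(-1/9197) = -13082/9197 ≈ -1.4224)
-9576 - b = -9576 - 1*(-13082/9197) = -9576 + 13082/9197 = -88057390/9197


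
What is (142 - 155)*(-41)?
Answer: 533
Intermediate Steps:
(142 - 155)*(-41) = -13*(-41) = 533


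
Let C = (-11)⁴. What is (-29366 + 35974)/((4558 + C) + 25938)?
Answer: 6608/45137 ≈ 0.14640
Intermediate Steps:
C = 14641
(-29366 + 35974)/((4558 + C) + 25938) = (-29366 + 35974)/((4558 + 14641) + 25938) = 6608/(19199 + 25938) = 6608/45137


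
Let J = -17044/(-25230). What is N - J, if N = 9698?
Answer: 122331748/12615 ≈ 9697.3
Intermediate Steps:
J = 8522/12615 (J = -17044*(-1/25230) = 8522/12615 ≈ 0.67554)
N - J = 9698 - 1*8522/12615 = 9698 - 8522/12615 = 122331748/12615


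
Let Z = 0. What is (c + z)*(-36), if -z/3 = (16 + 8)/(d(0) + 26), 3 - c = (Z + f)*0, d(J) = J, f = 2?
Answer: -108/13 ≈ -8.3077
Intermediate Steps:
c = 3 (c = 3 - (0 + 2)*0 = 3 - 2*0 = 3 - 1*0 = 3 + 0 = 3)
z = -36/13 (z = -3*(16 + 8)/(0 + 26) = -72/26 = -3*12/13 = -36/13 ≈ -2.7692)
(c + z)*(-36) = (3 - 36/13)*(-36) = (3/13)*(-36) = -108/13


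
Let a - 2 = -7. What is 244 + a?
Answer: 239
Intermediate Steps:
a = -5 (a = 2 - 7 = -5)
244 + a = 244 - 5 = 239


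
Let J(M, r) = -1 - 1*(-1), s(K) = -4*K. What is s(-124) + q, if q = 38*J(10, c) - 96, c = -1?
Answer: 400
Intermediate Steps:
J(M, r) = 0 (J(M, r) = -1 + 1 = 0)
q = -96 (q = 38*0 - 96 = 0 - 96 = -96)
s(-124) + q = -4*(-124) - 96 = 496 - 96 = 400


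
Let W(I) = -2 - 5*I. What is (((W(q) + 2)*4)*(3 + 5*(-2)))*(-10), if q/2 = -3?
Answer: 8400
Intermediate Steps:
q = -6 (q = 2*(-3) = -6)
(((W(q) + 2)*4)*(3 + 5*(-2)))*(-10) = ((((-2 - 5*(-6)) + 2)*4)*(3 + 5*(-2)))*(-10) = ((((-2 + 30) + 2)*4)*(3 - 10))*(-10) = (((28 + 2)*4)*(-7))*(-10) = ((30*4)*(-7))*(-10) = (120*(-7))*(-10) = -840*(-10) = 8400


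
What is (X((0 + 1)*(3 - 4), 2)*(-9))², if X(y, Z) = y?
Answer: 81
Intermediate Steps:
(X((0 + 1)*(3 - 4), 2)*(-9))² = (((0 + 1)*(3 - 4))*(-9))² = ((1*(-1))*(-9))² = (-1*(-9))² = 9² = 81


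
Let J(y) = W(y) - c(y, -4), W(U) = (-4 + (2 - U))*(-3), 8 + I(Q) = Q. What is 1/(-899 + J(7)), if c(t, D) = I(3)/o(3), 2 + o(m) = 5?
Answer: -3/2611 ≈ -0.0011490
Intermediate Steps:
I(Q) = -8 + Q
o(m) = 3 (o(m) = -2 + 5 = 3)
W(U) = 6 + 3*U (W(U) = (-2 - U)*(-3) = 6 + 3*U)
c(t, D) = -5/3 (c(t, D) = (-8 + 3)/3 = -5*⅓ = -5/3)
J(y) = 23/3 + 3*y (J(y) = (6 + 3*y) - 1*(-5/3) = (6 + 3*y) + 5/3 = 23/3 + 3*y)
1/(-899 + J(7)) = 1/(-899 + (23/3 + 3*7)) = 1/(-899 + (23/3 + 21)) = 1/(-899 + 86/3) = 1/(-2611/3) = -3/2611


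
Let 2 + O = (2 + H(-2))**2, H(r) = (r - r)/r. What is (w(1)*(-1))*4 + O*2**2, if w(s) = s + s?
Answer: 0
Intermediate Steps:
w(s) = 2*s
H(r) = 0 (H(r) = 0/r = 0)
O = 2 (O = -2 + (2 + 0)**2 = -2 + 2**2 = -2 + 4 = 2)
(w(1)*(-1))*4 + O*2**2 = ((2*1)*(-1))*4 + 2*2**2 = (2*(-1))*4 + 2*4 = -2*4 + 8 = -8 + 8 = 0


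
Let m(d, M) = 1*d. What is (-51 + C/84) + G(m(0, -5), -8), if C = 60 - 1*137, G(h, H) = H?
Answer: -719/12 ≈ -59.917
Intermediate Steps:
m(d, M) = d
C = -77 (C = 60 - 137 = -77)
(-51 + C/84) + G(m(0, -5), -8) = (-51 - 77/84) - 8 = (-51 - 77*1/84) - 8 = (-51 - 11/12) - 8 = -623/12 - 8 = -719/12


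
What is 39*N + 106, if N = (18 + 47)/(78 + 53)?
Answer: 16421/131 ≈ 125.35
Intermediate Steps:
N = 65/131 ≈ 0.49618
39*N + 106 = 39*(65/131) + 106 = 2535/131 + 106 = 16421/131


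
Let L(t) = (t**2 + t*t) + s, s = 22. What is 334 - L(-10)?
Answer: 112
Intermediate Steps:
L(t) = 22 + 2*t**2 (L(t) = (t**2 + t*t) + 22 = (t**2 + t**2) + 22 = 2*t**2 + 22 = 22 + 2*t**2)
334 - L(-10) = 334 - (22 + 2*(-10)**2) = 334 - (22 + 2*100) = 334 - (22 + 200) = 334 - 1*222 = 334 - 222 = 112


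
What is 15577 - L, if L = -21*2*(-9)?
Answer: 15199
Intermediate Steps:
L = 378 (L = -42*(-9) = 378)
15577 - L = 15577 - 1*378 = 15577 - 378 = 15199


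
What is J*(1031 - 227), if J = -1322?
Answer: -1062888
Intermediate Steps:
J*(1031 - 227) = -1322*(1031 - 227) = -1322*804 = -1062888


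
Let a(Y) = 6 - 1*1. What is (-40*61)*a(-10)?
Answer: -12200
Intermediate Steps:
a(Y) = 5 (a(Y) = 6 - 1 = 5)
(-40*61)*a(-10) = -40*61*5 = -2440*5 = -12200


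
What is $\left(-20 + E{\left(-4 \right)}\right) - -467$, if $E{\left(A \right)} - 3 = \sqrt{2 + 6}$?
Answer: $450 + 2 \sqrt{2} \approx 452.83$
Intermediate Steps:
$E{\left(A \right)} = 3 + 2 \sqrt{2}$ ($E{\left(A \right)} = 3 + \sqrt{2 + 6} = 3 + \sqrt{8} = 3 + 2 \sqrt{2}$)
$\left(-20 + E{\left(-4 \right)}\right) - -467 = \left(-20 + \left(3 + 2 \sqrt{2}\right)\right) - -467 = \left(-17 + 2 \sqrt{2}\right) + 467 = 450 + 2 \sqrt{2}$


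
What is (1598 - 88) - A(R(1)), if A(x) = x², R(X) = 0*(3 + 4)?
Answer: 1510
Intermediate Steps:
R(X) = 0 (R(X) = 0*7 = 0)
(1598 - 88) - A(R(1)) = (1598 - 88) - 1*0² = 1510 - 1*0 = 1510 + 0 = 1510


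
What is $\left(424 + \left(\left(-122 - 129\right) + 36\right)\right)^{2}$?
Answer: $43681$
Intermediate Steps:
$\left(424 + \left(\left(-122 - 129\right) + 36\right)\right)^{2} = \left(424 + \left(-251 + 36\right)\right)^{2} = \left(424 - 215\right)^{2} = 209^{2} = 43681$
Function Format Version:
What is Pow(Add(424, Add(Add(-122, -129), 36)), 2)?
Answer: 43681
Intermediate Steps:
Pow(Add(424, Add(Add(-122, -129), 36)), 2) = Pow(Add(424, Add(-251, 36)), 2) = Pow(Add(424, -215), 2) = Pow(209, 2) = 43681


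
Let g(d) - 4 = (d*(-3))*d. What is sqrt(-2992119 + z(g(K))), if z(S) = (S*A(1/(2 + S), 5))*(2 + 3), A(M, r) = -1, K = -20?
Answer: I*sqrt(2986139) ≈ 1728.0*I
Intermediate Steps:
g(d) = 4 - 3*d**2 (g(d) = 4 + (d*(-3))*d = 4 + (-3*d)*d = 4 - 3*d**2)
z(S) = -5*S (z(S) = (S*(-1))*(2 + 3) = -S*5 = -5*S)
sqrt(-2992119 + z(g(K))) = sqrt(-2992119 - 5*(4 - 3*(-20)**2)) = sqrt(-2992119 - 5*(4 - 3*400)) = sqrt(-2992119 - 5*(4 - 1200)) = sqrt(-2992119 - 5*(-1196)) = sqrt(-2992119 + 5980) = sqrt(-2986139) = I*sqrt(2986139)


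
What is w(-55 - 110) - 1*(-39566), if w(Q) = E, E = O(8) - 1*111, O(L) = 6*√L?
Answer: 39455 + 12*√2 ≈ 39472.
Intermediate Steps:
E = -111 + 12*√2 (E = 6*√8 - 1*111 = 6*(2*√2) - 111 = 12*√2 - 111 = -111 + 12*√2 ≈ -94.029)
w(Q) = -111 + 12*√2
w(-55 - 110) - 1*(-39566) = (-111 + 12*√2) - 1*(-39566) = (-111 + 12*√2) + 39566 = 39455 + 12*√2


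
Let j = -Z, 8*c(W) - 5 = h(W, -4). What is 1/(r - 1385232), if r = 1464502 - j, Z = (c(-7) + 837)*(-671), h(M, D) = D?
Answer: -8/3859527 ≈ -2.0728e-6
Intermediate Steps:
c(W) = 1/8 (c(W) = 5/8 + (1/8)*(-4) = 5/8 - 1/2 = 1/8)
Z = -4493687/8 (Z = (1/8 + 837)*(-671) = (6697/8)*(-671) = -4493687/8 ≈ -5.6171e+5)
j = 4493687/8 (j = -1*(-4493687/8) = 4493687/8 ≈ 5.6171e+5)
r = 7222329/8 (r = 1464502 - 1*4493687/8 = 1464502 - 4493687/8 = 7222329/8 ≈ 9.0279e+5)
1/(r - 1385232) = 1/(7222329/8 - 1385232) = 1/(-3859527/8) = -8/3859527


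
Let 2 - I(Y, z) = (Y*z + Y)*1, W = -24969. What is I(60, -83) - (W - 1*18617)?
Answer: 48508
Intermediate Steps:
I(Y, z) = 2 - Y - Y*z (I(Y, z) = 2 - (Y*z + Y) = 2 - (Y + Y*z) = 2 + (-Y - Y*z) = 2 - Y - Y*z)
I(60, -83) - (W - 1*18617) = (2 - 1*60 - 1*60*(-83)) - (-24969 - 1*18617) = (2 - 60 + 4980) - (-24969 - 18617) = 4922 - 1*(-43586) = 4922 + 43586 = 48508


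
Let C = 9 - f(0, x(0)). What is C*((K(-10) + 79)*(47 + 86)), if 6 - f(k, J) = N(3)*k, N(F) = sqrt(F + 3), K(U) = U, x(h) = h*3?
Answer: 27531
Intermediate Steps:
x(h) = 3*h
N(F) = sqrt(3 + F)
f(k, J) = 6 - k*sqrt(6) (f(k, J) = 6 - sqrt(3 + 3)*k = 6 - sqrt(6)*k = 6 - k*sqrt(6))
C = 3 (C = 9 - (6 - 1*0*sqrt(6)) = 9 - (6 + 0) = 9 - 1*6 = 9 - 6 = 3)
C*((K(-10) + 79)*(47 + 86)) = 3*((-10 + 79)*(47 + 86)) = 3*(69*133) = 3*9177 = 27531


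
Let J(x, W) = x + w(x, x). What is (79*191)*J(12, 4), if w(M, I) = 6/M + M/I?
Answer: 407403/2 ≈ 2.0370e+5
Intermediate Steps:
J(x, W) = 1 + x + 6/x (J(x, W) = x + (6/x + x/x) = x + (6/x + 1) = x + (1 + 6/x) = 1 + x + 6/x)
(79*191)*J(12, 4) = (79*191)*(1 + 12 + 6/12) = 15089*(1 + 12 + 6*(1/12)) = 15089*(1 + 12 + ½) = 15089*(27/2) = 407403/2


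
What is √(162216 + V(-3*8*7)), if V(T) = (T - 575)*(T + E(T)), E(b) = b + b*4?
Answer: 6*√25310 ≈ 954.55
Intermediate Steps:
E(b) = 5*b (E(b) = b + 4*b = 5*b)
V(T) = 6*T*(-575 + T) (V(T) = (T - 575)*(T + 5*T) = (-575 + T)*(6*T) = 6*T*(-575 + T))
√(162216 + V(-3*8*7)) = √(162216 + 6*(-3*8*7)*(-575 - 3*8*7)) = √(162216 + 6*(-24*7)*(-575 - 24*7)) = √(162216 + 6*(-168)*(-575 - 168)) = √(162216 + 6*(-168)*(-743)) = √(162216 + 748944) = √911160 = 6*√25310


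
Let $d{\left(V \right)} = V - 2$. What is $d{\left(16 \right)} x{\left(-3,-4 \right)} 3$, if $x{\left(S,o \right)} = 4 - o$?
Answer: $336$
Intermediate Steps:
$d{\left(V \right)} = -2 + V$ ($d{\left(V \right)} = V - 2 = -2 + V$)
$d{\left(16 \right)} x{\left(-3,-4 \right)} 3 = \left(-2 + 16\right) \left(4 - -4\right) 3 = 14 \left(4 + 4\right) 3 = 14 \cdot 8 \cdot 3 = 14 \cdot 24 = 336$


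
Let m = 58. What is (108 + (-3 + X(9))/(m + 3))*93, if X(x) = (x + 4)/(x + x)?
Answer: 3674833/366 ≈ 10041.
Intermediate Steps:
X(x) = (4 + x)/(2*x) (X(x) = (4 + x)/((2*x)) = (4 + x)*(1/(2*x)) = (4 + x)/(2*x))
(108 + (-3 + X(9))/(m + 3))*93 = (108 + (-3 + (½)*(4 + 9)/9)/(58 + 3))*93 = (108 + (-3 + (½)*(⅑)*13)/61)*93 = (108 + (-3 + 13/18)*(1/61))*93 = (108 - 41/18*1/61)*93 = (108 - 41/1098)*93 = (118543/1098)*93 = 3674833/366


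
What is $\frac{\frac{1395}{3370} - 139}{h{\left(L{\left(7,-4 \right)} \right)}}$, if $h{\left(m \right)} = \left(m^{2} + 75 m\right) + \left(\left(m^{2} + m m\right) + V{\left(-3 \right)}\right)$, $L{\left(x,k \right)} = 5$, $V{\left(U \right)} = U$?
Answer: $- \frac{93407}{301278} \approx -0.31004$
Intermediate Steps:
$h{\left(m \right)} = -3 + 3 m^{2} + 75 m$ ($h{\left(m \right)} = \left(m^{2} + 75 m\right) - \left(3 - m^{2} - m m\right) = \left(m^{2} + 75 m\right) + \left(\left(m^{2} + m^{2}\right) - 3\right) = \left(m^{2} + 75 m\right) + \left(2 m^{2} - 3\right) = \left(m^{2} + 75 m\right) + \left(-3 + 2 m^{2}\right) = -3 + 3 m^{2} + 75 m$)
$\frac{\frac{1395}{3370} - 139}{h{\left(L{\left(7,-4 \right)} \right)}} = \frac{\frac{1395}{3370} - 139}{-3 + 3 \cdot 5^{2} + 75 \cdot 5} = \frac{1395 \cdot \frac{1}{3370} - 139}{-3 + 3 \cdot 25 + 375} = \frac{\frac{279}{674} - 139}{-3 + 75 + 375} = - \frac{93407}{674 \cdot 447} = \left(- \frac{93407}{674}\right) \frac{1}{447} = - \frac{93407}{301278}$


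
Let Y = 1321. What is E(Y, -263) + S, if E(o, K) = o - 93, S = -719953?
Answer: -718725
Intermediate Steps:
E(o, K) = -93 + o
E(Y, -263) + S = (-93 + 1321) - 719953 = 1228 - 719953 = -718725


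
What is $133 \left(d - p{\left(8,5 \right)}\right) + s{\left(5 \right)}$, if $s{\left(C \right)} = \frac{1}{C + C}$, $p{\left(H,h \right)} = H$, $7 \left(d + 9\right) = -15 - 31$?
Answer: $- \frac{31349}{10} \approx -3134.9$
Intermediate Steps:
$d = - \frac{109}{7}$ ($d = -9 + \frac{-15 - 31}{7} = -9 + \frac{1}{7} \left(-46\right) = -9 - \frac{46}{7} = - \frac{109}{7} \approx -15.571$)
$s{\left(C \right)} = \frac{1}{2 C}$
$133 \left(d - p{\left(8,5 \right)}\right) + s{\left(5 \right)} = 133 \left(- \frac{109}{7} - 8\right) + \frac{1}{2 \cdot 5} = 133 \left(- \frac{109}{7} - 8\right) + \frac{1}{2} \cdot \frac{1}{5} = 133 \left(- \frac{165}{7}\right) + \frac{1}{10} = -3135 + \frac{1}{10} = - \frac{31349}{10}$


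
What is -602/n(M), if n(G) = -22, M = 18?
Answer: 301/11 ≈ 27.364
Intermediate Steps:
-602/n(M) = -602/(-22) = -602*(-1/22) = 301/11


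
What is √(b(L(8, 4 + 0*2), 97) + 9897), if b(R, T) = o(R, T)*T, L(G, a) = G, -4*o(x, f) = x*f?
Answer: I*√8921 ≈ 94.451*I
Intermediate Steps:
o(x, f) = -f*x/4 (o(x, f) = -x*f/4 = -f*x/4)
b(R, T) = -R*T²/4 (b(R, T) = (-T*R/4)*T = (-R*T/4)*T = -R*T²/4)
√(b(L(8, 4 + 0*2), 97) + 9897) = √(-¼*8*97² + 9897) = √(-¼*8*9409 + 9897) = √(-18818 + 9897) = √(-8921) = I*√8921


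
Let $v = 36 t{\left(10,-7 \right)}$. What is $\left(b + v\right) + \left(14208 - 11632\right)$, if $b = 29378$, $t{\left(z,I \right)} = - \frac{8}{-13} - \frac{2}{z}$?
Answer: $\frac{2077982}{65} \approx 31969.0$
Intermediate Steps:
$t{\left(z,I \right)} = \frac{8}{13} - \frac{2}{z}$ ($t{\left(z,I \right)} = \left(-8\right) \left(- \frac{1}{13}\right) - \frac{2}{z} = \frac{8}{13} - \frac{2}{z}$)
$v = \frac{972}{65}$ ($v = 36 \left(\frac{8}{13} - \frac{2}{10}\right) = 36 \left(\frac{8}{13} - \frac{1}{5}\right) = 36 \cdot \frac{27}{65} = \frac{972}{65} \approx 14.954$)
$\left(b + v\right) + \left(14208 - 11632\right) = \left(29378 + \frac{972}{65}\right) + \left(14208 - 11632\right) = \frac{1910542}{65} + 2576 = \frac{2077982}{65}$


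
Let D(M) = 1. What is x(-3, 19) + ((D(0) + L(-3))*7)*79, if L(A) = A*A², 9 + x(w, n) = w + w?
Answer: -14393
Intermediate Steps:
x(w, n) = -9 + 2*w (x(w, n) = -9 + (w + w) = -9 + 2*w)
L(A) = A³
x(-3, 19) + ((D(0) + L(-3))*7)*79 = (-9 + 2*(-3)) + ((1 + (-3)³)*7)*79 = (-9 - 6) + ((1 - 27)*7)*79 = -15 - 26*7*79 = -15 - 182*79 = -15 - 14378 = -14393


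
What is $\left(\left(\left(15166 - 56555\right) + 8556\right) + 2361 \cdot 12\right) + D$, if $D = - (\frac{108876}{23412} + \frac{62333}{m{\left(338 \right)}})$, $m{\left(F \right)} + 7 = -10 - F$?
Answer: $- \frac{2999024337}{692605} \approx -4330.1$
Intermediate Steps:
$m{\left(F \right)} = -17 - F$ ($m{\left(F \right)} = -7 - \left(10 + F\right) = -17 - F$)
$D = \frac{118390768}{692605}$ ($D = - (\frac{108876}{23412} + \frac{62333}{-17 - 338}) = - (108876 \cdot \frac{1}{23412} + \frac{62333}{-17 - 338}) = - (\frac{9073}{1951} + \frac{62333}{-355}) = - (\frac{9073}{1951} + 62333 \left(- \frac{1}{355}\right)) = - (\frac{9073}{1951} - \frac{62333}{355}) = \left(-1\right) \left(- \frac{118390768}{692605}\right) = \frac{118390768}{692605} \approx 170.94$)
$\left(\left(\left(15166 - 56555\right) + 8556\right) + 2361 \cdot 12\right) + D = \left(\left(\left(15166 - 56555\right) + 8556\right) + 2361 \cdot 12\right) + \frac{118390768}{692605} = \left(\left(-41389 + 8556\right) + 28332\right) + \frac{118390768}{692605} = \left(-32833 + 28332\right) + \frac{118390768}{692605} = -4501 + \frac{118390768}{692605} = - \frac{2999024337}{692605}$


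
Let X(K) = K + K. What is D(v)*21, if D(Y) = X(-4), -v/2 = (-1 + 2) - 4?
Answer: -168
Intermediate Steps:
v = 6 (v = -2*((-1 + 2) - 4) = -2*(1 - 4) = -2*(-3) = 6)
X(K) = 2*K
D(Y) = -8 (D(Y) = 2*(-4) = -8)
D(v)*21 = -8*21 = -168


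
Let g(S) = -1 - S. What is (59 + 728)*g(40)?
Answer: -32267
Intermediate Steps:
(59 + 728)*g(40) = (59 + 728)*(-1 - 1*40) = 787*(-1 - 40) = 787*(-41) = -32267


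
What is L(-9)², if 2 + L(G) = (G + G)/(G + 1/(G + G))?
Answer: 4/26569 ≈ 0.00015055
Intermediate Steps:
L(G) = -2 + 2*G/(G + 1/(2*G)) (L(G) = -2 + (G + G)/(G + 1/(G + G)) = -2 + (2*G)/(G + 1/(2*G)) = -2 + 2*G/(G + 1/(2*G)))
L(-9)² = (-2/(1 + 2*(-9)²))² = (-2/(1 + 2*81))² = (-2/(1 + 162))² = (-2/163)² = 4/26569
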